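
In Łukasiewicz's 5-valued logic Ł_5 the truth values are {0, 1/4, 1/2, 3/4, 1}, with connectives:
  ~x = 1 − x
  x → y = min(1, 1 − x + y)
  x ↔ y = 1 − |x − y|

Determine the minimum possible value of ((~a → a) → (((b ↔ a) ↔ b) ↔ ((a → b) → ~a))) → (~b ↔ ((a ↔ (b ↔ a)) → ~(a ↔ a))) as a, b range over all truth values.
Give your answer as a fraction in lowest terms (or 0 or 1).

1/2

Take a = 1/2, b = 0:
~a = ~1/2 = 1/2
~a → a = 1/2 → 1/2 = 1
b ↔ a = 0 ↔ 1/2 = 1/2
(b ↔ a) ↔ b = 1/2 ↔ 0 = 1/2
a → b = 1/2 → 0 = 1/2
~a = ~1/2 = 1/2
(a → b) → ~a = 1/2 → 1/2 = 1
((b ↔ a) ↔ b) ↔ ((a → b) → ~a) = 1/2 ↔ 1 = 1/2
(~a → a) → (((b ↔ a) ↔ b) ↔ ((a → b) → ~a)) = 1 → 1/2 = 1/2
~b = ~0 = 1
b ↔ a = 0 ↔ 1/2 = 1/2
a ↔ (b ↔ a) = 1/2 ↔ 1/2 = 1
a ↔ a = 1/2 ↔ 1/2 = 1
~(a ↔ a) = ~1 = 0
(a ↔ (b ↔ a)) → ~(a ↔ a) = 1 → 0 = 0
~b ↔ ((a ↔ (b ↔ a)) → ~(a ↔ a)) = 1 ↔ 0 = 0
((~a → a) → (((b ↔ a) ↔ b) ↔ ((a → b) → ~a))) → (~b ↔ ((a ↔ (b ↔ a)) → ~(a ↔ a))) = 1/2 → 0 = 1/2
No assignment yields a value below 1/2, so this is the minimum.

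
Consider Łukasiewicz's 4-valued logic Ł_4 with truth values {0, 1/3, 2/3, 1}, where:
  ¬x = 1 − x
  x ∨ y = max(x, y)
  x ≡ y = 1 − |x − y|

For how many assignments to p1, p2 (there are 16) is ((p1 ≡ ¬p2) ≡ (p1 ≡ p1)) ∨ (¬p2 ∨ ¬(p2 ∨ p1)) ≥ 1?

p1 = 0, p2 = 0 ↦ 1  ≥
p1 = 0, p2 = 1/3 ↦ 2/3  <
p1 = 0, p2 = 2/3 ↦ 2/3  <
p1 = 0, p2 = 1 ↦ 1  ≥
p1 = 1/3, p2 = 0 ↦ 1  ≥
p1 = 1/3, p2 = 1/3 ↦ 2/3  <
p1 = 1/3, p2 = 2/3 ↦ 1  ≥
p1 = 1/3, p2 = 1 ↦ 2/3  <
p1 = 2/3, p2 = 0 ↦ 1  ≥
p1 = 2/3, p2 = 1/3 ↦ 1  ≥
p1 = 2/3, p2 = 2/3 ↦ 2/3  <
p1 = 2/3, p2 = 1 ↦ 1/3  <
p1 = 1, p2 = 0 ↦ 1  ≥
p1 = 1, p2 = 1/3 ↦ 2/3  <
p1 = 1, p2 = 2/3 ↦ 1/3  <
p1 = 1, p2 = 1 ↦ 0  <
So 7 of the 16 assignments meet the threshold.

7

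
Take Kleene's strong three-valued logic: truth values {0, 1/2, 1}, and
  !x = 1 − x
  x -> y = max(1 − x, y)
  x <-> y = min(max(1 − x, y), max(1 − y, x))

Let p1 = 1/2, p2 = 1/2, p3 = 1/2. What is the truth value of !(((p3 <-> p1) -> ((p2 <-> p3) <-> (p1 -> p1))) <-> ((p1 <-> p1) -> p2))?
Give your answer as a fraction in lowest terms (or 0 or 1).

1/2

p3 <-> p1 = 1/2 <-> 1/2 = 1/2
p2 <-> p3 = 1/2 <-> 1/2 = 1/2
p1 -> p1 = 1/2 -> 1/2 = 1/2
(p2 <-> p3) <-> (p1 -> p1) = 1/2 <-> 1/2 = 1/2
(p3 <-> p1) -> ((p2 <-> p3) <-> (p1 -> p1)) = 1/2 -> 1/2 = 1/2
p1 <-> p1 = 1/2 <-> 1/2 = 1/2
(p1 <-> p1) -> p2 = 1/2 -> 1/2 = 1/2
((p3 <-> p1) -> ((p2 <-> p3) <-> (p1 -> p1))) <-> ((p1 <-> p1) -> p2) = 1/2 <-> 1/2 = 1/2
!(((p3 <-> p1) -> ((p2 <-> p3) <-> (p1 -> p1))) <-> ((p1 <-> p1) -> p2)) = !1/2 = 1/2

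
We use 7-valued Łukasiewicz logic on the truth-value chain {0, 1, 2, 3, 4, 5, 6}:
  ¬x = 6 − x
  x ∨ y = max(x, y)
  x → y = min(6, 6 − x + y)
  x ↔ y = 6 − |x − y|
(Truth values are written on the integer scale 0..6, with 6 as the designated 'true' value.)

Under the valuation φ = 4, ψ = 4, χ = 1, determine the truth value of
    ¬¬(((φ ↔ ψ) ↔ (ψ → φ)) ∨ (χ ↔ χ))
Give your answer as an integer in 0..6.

φ ↔ ψ = 4 ↔ 4 = 6
ψ → φ = 4 → 4 = 6
(φ ↔ ψ) ↔ (ψ → φ) = 6 ↔ 6 = 6
χ ↔ χ = 1 ↔ 1 = 6
((φ ↔ ψ) ↔ (ψ → φ)) ∨ (χ ↔ χ) = 6 ∨ 6 = 6
¬(((φ ↔ ψ) ↔ (ψ → φ)) ∨ (χ ↔ χ)) = ¬6 = 0
¬¬(((φ ↔ ψ) ↔ (ψ → φ)) ∨ (χ ↔ χ)) = ¬0 = 6

6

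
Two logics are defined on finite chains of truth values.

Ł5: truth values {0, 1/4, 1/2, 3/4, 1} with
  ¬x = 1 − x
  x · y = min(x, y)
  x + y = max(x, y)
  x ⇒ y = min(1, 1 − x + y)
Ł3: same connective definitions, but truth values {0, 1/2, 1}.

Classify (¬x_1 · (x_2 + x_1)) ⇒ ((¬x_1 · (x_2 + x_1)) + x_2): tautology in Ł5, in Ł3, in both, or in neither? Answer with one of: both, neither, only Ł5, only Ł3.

both

In Ł5: every assignment gives 1 — tautology.
In Ł3: every assignment gives 1 — tautology.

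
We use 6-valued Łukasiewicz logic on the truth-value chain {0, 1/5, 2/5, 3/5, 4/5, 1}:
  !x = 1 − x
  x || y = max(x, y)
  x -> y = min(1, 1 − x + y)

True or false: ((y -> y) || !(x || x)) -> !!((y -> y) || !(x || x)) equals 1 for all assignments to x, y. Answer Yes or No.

At x = 0, y = 4/5, for instance:
y -> y = 4/5 -> 4/5 = 1
x || x = 0 || 0 = 0
!(x || x) = !0 = 1
(y -> y) || !(x || x) = 1 || 1 = 1
!((y -> y) || !(x || x)) = !1 = 0
!!((y -> y) || !(x || x)) = !0 = 1
((y -> y) || !(x || x)) -> !!((y -> y) || !(x || x)) = 1 -> 1 = 1
and checking the remaining 35 assignments likewise gives ≥ 1 in every case.

Yes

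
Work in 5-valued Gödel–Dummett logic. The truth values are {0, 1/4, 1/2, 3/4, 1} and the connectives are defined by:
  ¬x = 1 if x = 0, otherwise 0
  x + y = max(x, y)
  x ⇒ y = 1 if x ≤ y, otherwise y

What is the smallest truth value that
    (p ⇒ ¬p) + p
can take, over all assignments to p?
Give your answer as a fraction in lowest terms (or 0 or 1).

Take p = 1/4:
¬p = ¬1/4 = 0
p ⇒ ¬p = 1/4 ⇒ 0 = 0
(p ⇒ ¬p) + p = 0 + 1/4 = 1/4
No assignment yields a value below 1/4, so this is the minimum.

1/4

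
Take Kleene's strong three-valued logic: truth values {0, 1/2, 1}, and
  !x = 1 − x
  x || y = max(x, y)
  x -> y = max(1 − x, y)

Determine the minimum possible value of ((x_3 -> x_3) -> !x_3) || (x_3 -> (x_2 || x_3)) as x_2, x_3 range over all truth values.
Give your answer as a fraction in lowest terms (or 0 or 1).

1/2

Take x_2 = 0, x_3 = 1/2:
x_3 -> x_3 = 1/2 -> 1/2 = 1/2
!x_3 = !1/2 = 1/2
(x_3 -> x_3) -> !x_3 = 1/2 -> 1/2 = 1/2
x_2 || x_3 = 0 || 1/2 = 1/2
x_3 -> (x_2 || x_3) = 1/2 -> 1/2 = 1/2
((x_3 -> x_3) -> !x_3) || (x_3 -> (x_2 || x_3)) = 1/2 || 1/2 = 1/2
No assignment yields a value below 1/2, so this is the minimum.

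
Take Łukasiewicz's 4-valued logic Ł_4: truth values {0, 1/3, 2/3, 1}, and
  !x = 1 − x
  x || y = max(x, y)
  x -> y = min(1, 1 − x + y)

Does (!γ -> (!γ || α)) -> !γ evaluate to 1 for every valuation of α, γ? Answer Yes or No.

No

Counterexample: take α = 0, γ = 1/3.
!γ = !1/3 = 2/3
!γ = !1/3 = 2/3
!γ || α = 2/3 || 0 = 2/3
!γ -> (!γ || α) = 2/3 -> 2/3 = 1
!γ = !1/3 = 2/3
(!γ -> (!γ || α)) -> !γ = 1 -> 2/3 = 2/3
This gives 2/3 ≠ 1.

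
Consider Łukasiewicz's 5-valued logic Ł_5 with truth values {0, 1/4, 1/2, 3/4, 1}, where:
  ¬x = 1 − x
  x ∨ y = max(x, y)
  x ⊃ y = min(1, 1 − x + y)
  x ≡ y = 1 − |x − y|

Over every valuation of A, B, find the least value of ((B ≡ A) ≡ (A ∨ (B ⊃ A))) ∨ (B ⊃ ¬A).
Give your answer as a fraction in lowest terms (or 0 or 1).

Take A = 1, B = 1/2:
B ≡ A = 1/2 ≡ 1 = 1/2
B ⊃ A = 1/2 ⊃ 1 = 1
A ∨ (B ⊃ A) = 1 ∨ 1 = 1
(B ≡ A) ≡ (A ∨ (B ⊃ A)) = 1/2 ≡ 1 = 1/2
¬A = ¬1 = 0
B ⊃ ¬A = 1/2 ⊃ 0 = 1/2
((B ≡ A) ≡ (A ∨ (B ⊃ A))) ∨ (B ⊃ ¬A) = 1/2 ∨ 1/2 = 1/2
No assignment yields a value below 1/2, so this is the minimum.

1/2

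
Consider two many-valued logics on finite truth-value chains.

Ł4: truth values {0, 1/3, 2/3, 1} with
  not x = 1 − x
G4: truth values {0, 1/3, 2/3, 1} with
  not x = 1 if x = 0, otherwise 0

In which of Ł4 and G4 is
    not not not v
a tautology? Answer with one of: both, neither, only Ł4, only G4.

neither

In Ł4: at v = 1/3 the value is 2/3 — not a tautology.
In G4: at v = 1/3 the value is 0 — not a tautology.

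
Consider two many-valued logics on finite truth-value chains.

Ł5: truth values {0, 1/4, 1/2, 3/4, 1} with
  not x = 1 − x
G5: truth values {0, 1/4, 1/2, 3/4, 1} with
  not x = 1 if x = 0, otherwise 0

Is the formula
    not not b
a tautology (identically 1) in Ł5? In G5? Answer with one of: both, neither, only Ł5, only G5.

neither

In Ł5: at b = 0 the value is 0 — not a tautology.
In G5: at b = 0 the value is 0 — not a tautology.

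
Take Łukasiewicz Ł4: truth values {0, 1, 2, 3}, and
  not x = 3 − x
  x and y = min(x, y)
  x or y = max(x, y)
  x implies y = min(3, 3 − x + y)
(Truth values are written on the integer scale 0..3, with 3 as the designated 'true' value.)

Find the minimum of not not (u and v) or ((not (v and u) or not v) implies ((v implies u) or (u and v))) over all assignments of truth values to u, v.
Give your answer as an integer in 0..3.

Take u = 0, v = 3:
u and v = 0 and 3 = 0
not (u and v) = not 0 = 3
not not (u and v) = not 3 = 0
v and u = 3 and 0 = 0
not (v and u) = not 0 = 3
not v = not 3 = 0
not (v and u) or not v = 3 or 0 = 3
v implies u = 3 implies 0 = 0
u and v = 0 and 3 = 0
(v implies u) or (u and v) = 0 or 0 = 0
(not (v and u) or not v) implies ((v implies u) or (u and v)) = 3 implies 0 = 0
not not (u and v) or ((not (v and u) or not v) implies ((v implies u) or (u and v))) = 0 or 0 = 0
No assignment yields a value below 0, so this is the minimum.

0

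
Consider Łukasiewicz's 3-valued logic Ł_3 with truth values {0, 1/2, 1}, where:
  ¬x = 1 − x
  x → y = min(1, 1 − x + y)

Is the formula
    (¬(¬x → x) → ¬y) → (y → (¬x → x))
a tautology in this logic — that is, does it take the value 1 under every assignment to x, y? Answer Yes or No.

Yes

x = 0, y = 0 ↦ 1
x = 0, y = 1/2 ↦ 1
x = 0, y = 1 ↦ 1
x = 1/2, y = 0 ↦ 1
x = 1/2, y = 1/2 ↦ 1
x = 1/2, y = 1 ↦ 1
x = 1, y = 0 ↦ 1
x = 1, y = 1/2 ↦ 1
x = 1, y = 1 ↦ 1
Every assignment gives a value ≥ 1.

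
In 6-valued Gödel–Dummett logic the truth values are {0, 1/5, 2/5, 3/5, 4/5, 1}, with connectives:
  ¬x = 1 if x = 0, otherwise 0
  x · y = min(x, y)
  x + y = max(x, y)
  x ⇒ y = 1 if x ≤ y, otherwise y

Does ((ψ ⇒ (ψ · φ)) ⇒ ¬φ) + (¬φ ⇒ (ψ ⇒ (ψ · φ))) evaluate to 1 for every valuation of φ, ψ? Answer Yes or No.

Yes

At φ = 1/5, ψ = 2/5, for instance:
ψ · φ = 2/5 · 1/5 = 1/5
ψ ⇒ (ψ · φ) = 2/5 ⇒ 1/5 = 1/5
¬φ = ¬1/5 = 0
(ψ ⇒ (ψ · φ)) ⇒ ¬φ = 1/5 ⇒ 0 = 0
¬φ ⇒ (ψ ⇒ (ψ · φ)) = 0 ⇒ 1/5 = 1
((ψ ⇒ (ψ · φ)) ⇒ ¬φ) + (¬φ ⇒ (ψ ⇒ (ψ · φ))) = 0 + 1 = 1
and checking the remaining 35 assignments likewise gives ≥ 1 in every case.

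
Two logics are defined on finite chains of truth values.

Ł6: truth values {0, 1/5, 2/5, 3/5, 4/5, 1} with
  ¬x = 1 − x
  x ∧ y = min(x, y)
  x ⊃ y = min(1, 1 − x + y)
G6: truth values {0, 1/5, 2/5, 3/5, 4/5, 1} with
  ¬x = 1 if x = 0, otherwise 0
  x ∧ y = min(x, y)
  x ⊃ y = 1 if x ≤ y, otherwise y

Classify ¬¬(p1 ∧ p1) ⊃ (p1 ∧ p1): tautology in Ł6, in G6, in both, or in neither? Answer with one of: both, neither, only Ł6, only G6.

only Ł6

In Ł6: every assignment gives 1 — tautology.
In G6: at p1 = 1/5 the value is 1/5 — not a tautology.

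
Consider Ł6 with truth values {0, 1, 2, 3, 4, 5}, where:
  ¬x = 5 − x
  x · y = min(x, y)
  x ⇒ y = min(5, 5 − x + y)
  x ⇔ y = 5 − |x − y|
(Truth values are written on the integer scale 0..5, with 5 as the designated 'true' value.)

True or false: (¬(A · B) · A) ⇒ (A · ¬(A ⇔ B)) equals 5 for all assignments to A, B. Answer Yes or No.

Counterexample: take A = 1, B = 1.
A · B = 1 · 1 = 1
¬(A · B) = ¬1 = 4
¬(A · B) · A = 4 · 1 = 1
A ⇔ B = 1 ⇔ 1 = 5
¬(A ⇔ B) = ¬5 = 0
A · ¬(A ⇔ B) = 1 · 0 = 0
(¬(A · B) · A) ⇒ (A · ¬(A ⇔ B)) = 1 ⇒ 0 = 4
This gives 4 ≠ 5.

No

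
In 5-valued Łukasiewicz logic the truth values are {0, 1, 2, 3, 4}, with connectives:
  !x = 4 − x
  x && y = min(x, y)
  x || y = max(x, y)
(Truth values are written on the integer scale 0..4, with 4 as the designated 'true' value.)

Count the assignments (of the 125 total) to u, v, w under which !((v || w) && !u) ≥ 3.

value 4: 29 assignments (counts)
value 3: 33 assignments (counts)
value 2: 31 assignments
value 1: 23 assignments
value 0: 9 assignments
So 62 of the 125 assignments meet the threshold.

62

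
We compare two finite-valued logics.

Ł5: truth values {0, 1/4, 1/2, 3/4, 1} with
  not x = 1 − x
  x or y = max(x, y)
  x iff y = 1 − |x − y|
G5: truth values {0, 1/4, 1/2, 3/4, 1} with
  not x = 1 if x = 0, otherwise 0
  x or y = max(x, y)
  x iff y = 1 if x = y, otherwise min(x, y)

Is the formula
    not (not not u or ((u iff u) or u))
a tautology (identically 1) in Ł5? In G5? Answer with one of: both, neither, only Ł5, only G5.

In Ł5: at u = 0 the value is 0 — not a tautology.
In G5: at u = 0 the value is 0 — not a tautology.

neither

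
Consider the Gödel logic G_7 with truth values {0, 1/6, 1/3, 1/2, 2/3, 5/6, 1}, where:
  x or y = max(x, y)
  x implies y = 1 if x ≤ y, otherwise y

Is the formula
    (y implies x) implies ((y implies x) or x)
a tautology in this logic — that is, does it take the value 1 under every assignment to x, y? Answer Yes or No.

At x = 0, y = 1/3, for instance:
y implies x = 1/3 implies 0 = 0
(y implies x) or x = 0 or 0 = 0
(y implies x) implies ((y implies x) or x) = 0 implies 0 = 1
and checking the remaining 48 assignments likewise gives ≥ 1 in every case.

Yes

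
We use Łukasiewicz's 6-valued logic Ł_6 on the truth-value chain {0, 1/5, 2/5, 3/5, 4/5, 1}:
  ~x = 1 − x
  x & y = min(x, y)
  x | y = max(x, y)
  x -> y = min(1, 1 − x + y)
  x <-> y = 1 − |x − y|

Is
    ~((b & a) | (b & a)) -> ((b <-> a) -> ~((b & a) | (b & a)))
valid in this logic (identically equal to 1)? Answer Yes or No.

Yes

At a = 0, b = 4/5, for instance:
b & a = 4/5 & 0 = 0
b & a = 4/5 & 0 = 0
(b & a) | (b & a) = 0 | 0 = 0
~((b & a) | (b & a)) = ~0 = 1
b <-> a = 4/5 <-> 0 = 1/5
(b <-> a) -> ~((b & a) | (b & a)) = 1/5 -> 1 = 1
~((b & a) | (b & a)) -> ((b <-> a) -> ~((b & a) | (b & a))) = 1 -> 1 = 1
and checking the remaining 35 assignments likewise gives ≥ 1 in every case.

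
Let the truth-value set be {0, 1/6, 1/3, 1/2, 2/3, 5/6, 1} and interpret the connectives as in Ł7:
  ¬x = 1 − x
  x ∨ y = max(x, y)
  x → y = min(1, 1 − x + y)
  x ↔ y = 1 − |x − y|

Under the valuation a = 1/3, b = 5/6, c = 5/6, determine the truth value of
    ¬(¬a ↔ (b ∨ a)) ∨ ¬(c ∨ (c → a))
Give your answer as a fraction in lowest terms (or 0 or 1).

1/6

¬a = ¬1/3 = 2/3
b ∨ a = 5/6 ∨ 1/3 = 5/6
¬a ↔ (b ∨ a) = 2/3 ↔ 5/6 = 5/6
¬(¬a ↔ (b ∨ a)) = ¬5/6 = 1/6
c → a = 5/6 → 1/3 = 1/2
c ∨ (c → a) = 5/6 ∨ 1/2 = 5/6
¬(c ∨ (c → a)) = ¬5/6 = 1/6
¬(¬a ↔ (b ∨ a)) ∨ ¬(c ∨ (c → a)) = 1/6 ∨ 1/6 = 1/6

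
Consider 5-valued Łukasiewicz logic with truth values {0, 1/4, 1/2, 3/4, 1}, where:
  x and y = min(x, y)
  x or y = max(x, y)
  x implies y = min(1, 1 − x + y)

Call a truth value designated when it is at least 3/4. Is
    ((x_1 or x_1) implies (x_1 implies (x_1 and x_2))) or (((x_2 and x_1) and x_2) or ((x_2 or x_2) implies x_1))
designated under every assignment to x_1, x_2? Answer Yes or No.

Yes

At x_1 = 3/4, x_2 = 1/4, for instance:
x_1 or x_1 = 3/4 or 3/4 = 3/4
x_1 and x_2 = 3/4 and 1/4 = 1/4
x_1 implies (x_1 and x_2) = 3/4 implies 1/4 = 1/2
(x_1 or x_1) implies (x_1 implies (x_1 and x_2)) = 3/4 implies 1/2 = 3/4
x_2 and x_1 = 1/4 and 3/4 = 1/4
(x_2 and x_1) and x_2 = 1/4 and 1/4 = 1/4
x_2 or x_2 = 1/4 or 1/4 = 1/4
(x_2 or x_2) implies x_1 = 1/4 implies 3/4 = 1
((x_2 and x_1) and x_2) or ((x_2 or x_2) implies x_1) = 1/4 or 1 = 1
((x_1 or x_1) implies (x_1 implies (x_1 and x_2))) or (((x_2 and x_1) and x_2) or ((x_2 or x_2) implies x_1)) = 3/4 or 1 = 1
and checking the remaining 24 assignments likewise gives ≥ 3/4 in every case.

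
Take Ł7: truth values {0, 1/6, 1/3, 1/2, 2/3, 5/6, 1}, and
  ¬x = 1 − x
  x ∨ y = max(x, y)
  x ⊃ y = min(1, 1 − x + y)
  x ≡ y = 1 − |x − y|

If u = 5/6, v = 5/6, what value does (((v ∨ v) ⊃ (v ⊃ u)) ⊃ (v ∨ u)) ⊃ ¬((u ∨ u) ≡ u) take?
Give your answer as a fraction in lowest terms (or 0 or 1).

v ∨ v = 5/6 ∨ 5/6 = 5/6
v ⊃ u = 5/6 ⊃ 5/6 = 1
(v ∨ v) ⊃ (v ⊃ u) = 5/6 ⊃ 1 = 1
v ∨ u = 5/6 ∨ 5/6 = 5/6
((v ∨ v) ⊃ (v ⊃ u)) ⊃ (v ∨ u) = 1 ⊃ 5/6 = 5/6
u ∨ u = 5/6 ∨ 5/6 = 5/6
(u ∨ u) ≡ u = 5/6 ≡ 5/6 = 1
¬((u ∨ u) ≡ u) = ¬1 = 0
(((v ∨ v) ⊃ (v ⊃ u)) ⊃ (v ∨ u)) ⊃ ¬((u ∨ u) ≡ u) = 5/6 ⊃ 0 = 1/6

1/6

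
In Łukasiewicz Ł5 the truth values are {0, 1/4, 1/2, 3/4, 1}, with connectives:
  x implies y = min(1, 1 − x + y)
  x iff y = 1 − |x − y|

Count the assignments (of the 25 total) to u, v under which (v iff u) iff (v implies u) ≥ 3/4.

value 1: 15 assignments (counts)
value 3/4: 4 assignments (counts)
value 1/2: 3 assignments
value 1/4: 2 assignments
value 0: 1 assignment
So 19 of the 25 assignments meet the threshold.

19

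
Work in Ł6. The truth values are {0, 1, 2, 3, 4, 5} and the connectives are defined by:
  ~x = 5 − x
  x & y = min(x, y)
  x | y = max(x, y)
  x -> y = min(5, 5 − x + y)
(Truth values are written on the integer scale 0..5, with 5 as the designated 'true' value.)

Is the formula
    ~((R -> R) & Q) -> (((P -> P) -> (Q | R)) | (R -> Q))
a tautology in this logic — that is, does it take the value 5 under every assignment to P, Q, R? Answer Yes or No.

Counterexample: take P = 0, Q = 0, R = 1.
R -> R = 1 -> 1 = 5
(R -> R) & Q = 5 & 0 = 0
~((R -> R) & Q) = ~0 = 5
P -> P = 0 -> 0 = 5
Q | R = 0 | 1 = 1
(P -> P) -> (Q | R) = 5 -> 1 = 1
R -> Q = 1 -> 0 = 4
((P -> P) -> (Q | R)) | (R -> Q) = 1 | 4 = 4
~((R -> R) & Q) -> (((P -> P) -> (Q | R)) | (R -> Q)) = 5 -> 4 = 4
This gives 4 ≠ 5.

No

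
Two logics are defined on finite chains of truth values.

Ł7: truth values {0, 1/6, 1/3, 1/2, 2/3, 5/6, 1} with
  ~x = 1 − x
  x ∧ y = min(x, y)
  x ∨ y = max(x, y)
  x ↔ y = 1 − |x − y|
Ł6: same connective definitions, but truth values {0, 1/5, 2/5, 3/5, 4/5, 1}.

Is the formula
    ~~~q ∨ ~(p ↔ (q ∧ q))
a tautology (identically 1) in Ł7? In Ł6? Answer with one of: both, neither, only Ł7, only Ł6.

neither

In Ł7: at p = 0, q = 1/6 the value is 5/6 — not a tautology.
In Ł6: at p = 0, q = 1/5 the value is 4/5 — not a tautology.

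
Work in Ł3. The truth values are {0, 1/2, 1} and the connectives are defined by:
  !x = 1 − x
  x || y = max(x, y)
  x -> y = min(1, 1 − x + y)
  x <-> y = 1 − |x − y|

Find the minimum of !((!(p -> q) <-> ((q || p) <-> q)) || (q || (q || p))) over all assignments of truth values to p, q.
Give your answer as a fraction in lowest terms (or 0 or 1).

0

Take p = 0, q = 1:
p -> q = 0 -> 1 = 1
!(p -> q) = !1 = 0
q || p = 1 || 0 = 1
(q || p) <-> q = 1 <-> 1 = 1
!(p -> q) <-> ((q || p) <-> q) = 0 <-> 1 = 0
q || p = 1 || 0 = 1
q || (q || p) = 1 || 1 = 1
(!(p -> q) <-> ((q || p) <-> q)) || (q || (q || p)) = 0 || 1 = 1
!((!(p -> q) <-> ((q || p) <-> q)) || (q || (q || p))) = !1 = 0
No assignment yields a value below 0, so this is the minimum.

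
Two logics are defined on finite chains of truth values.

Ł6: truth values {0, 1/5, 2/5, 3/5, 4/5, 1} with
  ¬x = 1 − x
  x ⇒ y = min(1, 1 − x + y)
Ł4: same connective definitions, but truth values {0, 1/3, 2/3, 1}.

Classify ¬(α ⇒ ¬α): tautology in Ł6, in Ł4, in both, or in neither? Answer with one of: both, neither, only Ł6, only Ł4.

In Ł6: at α = 0 the value is 0 — not a tautology.
In Ł4: at α = 0 the value is 0 — not a tautology.

neither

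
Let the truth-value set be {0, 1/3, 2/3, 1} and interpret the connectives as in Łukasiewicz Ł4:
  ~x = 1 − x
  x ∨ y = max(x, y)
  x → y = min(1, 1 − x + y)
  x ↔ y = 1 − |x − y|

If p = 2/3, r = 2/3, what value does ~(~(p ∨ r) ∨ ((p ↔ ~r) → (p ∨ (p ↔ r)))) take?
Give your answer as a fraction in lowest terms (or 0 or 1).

0

p ∨ r = 2/3 ∨ 2/3 = 2/3
~(p ∨ r) = ~2/3 = 1/3
~r = ~2/3 = 1/3
p ↔ ~r = 2/3 ↔ 1/3 = 2/3
p ↔ r = 2/3 ↔ 2/3 = 1
p ∨ (p ↔ r) = 2/3 ∨ 1 = 1
(p ↔ ~r) → (p ∨ (p ↔ r)) = 2/3 → 1 = 1
~(p ∨ r) ∨ ((p ↔ ~r) → (p ∨ (p ↔ r))) = 1/3 ∨ 1 = 1
~(~(p ∨ r) ∨ ((p ↔ ~r) → (p ∨ (p ↔ r)))) = ~1 = 0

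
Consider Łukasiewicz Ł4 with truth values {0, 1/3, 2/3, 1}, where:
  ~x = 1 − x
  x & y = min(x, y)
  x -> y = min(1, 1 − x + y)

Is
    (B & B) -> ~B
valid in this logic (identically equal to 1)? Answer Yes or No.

No

Counterexample: take B = 2/3.
B & B = 2/3 & 2/3 = 2/3
~B = ~2/3 = 1/3
(B & B) -> ~B = 2/3 -> 1/3 = 2/3
This gives 2/3 ≠ 1.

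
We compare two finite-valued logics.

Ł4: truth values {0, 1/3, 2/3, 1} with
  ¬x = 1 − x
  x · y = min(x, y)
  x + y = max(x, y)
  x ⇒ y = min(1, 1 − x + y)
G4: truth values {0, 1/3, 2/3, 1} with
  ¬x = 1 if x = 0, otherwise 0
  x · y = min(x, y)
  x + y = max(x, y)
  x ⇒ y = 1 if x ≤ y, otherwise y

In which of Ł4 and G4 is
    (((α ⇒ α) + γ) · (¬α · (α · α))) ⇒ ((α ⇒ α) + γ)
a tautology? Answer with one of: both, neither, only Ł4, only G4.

both

In Ł4: every assignment gives 1 — tautology.
In G4: every assignment gives 1 — tautology.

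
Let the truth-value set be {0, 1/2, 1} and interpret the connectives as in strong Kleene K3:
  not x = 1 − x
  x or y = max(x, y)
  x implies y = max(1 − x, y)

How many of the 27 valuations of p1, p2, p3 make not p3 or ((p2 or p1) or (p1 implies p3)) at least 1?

value 1: 25 assignments (counts)
value 1/2: 2 assignments
So 25 of the 27 assignments meet the threshold.

25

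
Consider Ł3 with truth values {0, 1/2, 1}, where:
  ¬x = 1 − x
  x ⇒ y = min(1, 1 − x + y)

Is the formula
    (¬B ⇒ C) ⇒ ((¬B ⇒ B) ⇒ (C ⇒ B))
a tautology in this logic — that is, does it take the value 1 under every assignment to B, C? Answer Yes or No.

Counterexample: take B = 1/2, C = 1.
¬B = ¬1/2 = 1/2
¬B ⇒ C = 1/2 ⇒ 1 = 1
¬B = ¬1/2 = 1/2
¬B ⇒ B = 1/2 ⇒ 1/2 = 1
C ⇒ B = 1 ⇒ 1/2 = 1/2
(¬B ⇒ B) ⇒ (C ⇒ B) = 1 ⇒ 1/2 = 1/2
(¬B ⇒ C) ⇒ ((¬B ⇒ B) ⇒ (C ⇒ B)) = 1 ⇒ 1/2 = 1/2
This gives 1/2 ≠ 1.

No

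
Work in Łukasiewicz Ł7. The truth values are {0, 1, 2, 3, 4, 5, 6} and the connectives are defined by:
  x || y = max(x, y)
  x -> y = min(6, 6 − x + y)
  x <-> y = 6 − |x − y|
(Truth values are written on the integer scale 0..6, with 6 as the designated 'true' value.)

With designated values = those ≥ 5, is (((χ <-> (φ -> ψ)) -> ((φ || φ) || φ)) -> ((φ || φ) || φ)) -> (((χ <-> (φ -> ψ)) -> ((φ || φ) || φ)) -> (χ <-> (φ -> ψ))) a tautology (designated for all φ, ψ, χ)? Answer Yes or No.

Counterexample: take φ = 2, ψ = 2, χ = 0.
φ -> ψ = 2 -> 2 = 6
χ <-> (φ -> ψ) = 0 <-> 6 = 0
φ || φ = 2 || 2 = 2
(φ || φ) || φ = 2 || 2 = 2
(χ <-> (φ -> ψ)) -> ((φ || φ) || φ) = 0 -> 2 = 6
φ || φ = 2 || 2 = 2
(φ || φ) || φ = 2 || 2 = 2
((χ <-> (φ -> ψ)) -> ((φ || φ) || φ)) -> ((φ || φ) || φ) = 6 -> 2 = 2
φ -> ψ = 2 -> 2 = 6
χ <-> (φ -> ψ) = 0 <-> 6 = 0
φ || φ = 2 || 2 = 2
(φ || φ) || φ = 2 || 2 = 2
(χ <-> (φ -> ψ)) -> ((φ || φ) || φ) = 0 -> 2 = 6
φ -> ψ = 2 -> 2 = 6
χ <-> (φ -> ψ) = 0 <-> 6 = 0
((χ <-> (φ -> ψ)) -> ((φ || φ) || φ)) -> (χ <-> (φ -> ψ)) = 6 -> 0 = 0
(((χ <-> (φ -> ψ)) -> ((φ || φ) || φ)) -> ((φ || φ) || φ)) -> (((χ <-> (φ -> ψ)) -> ((φ || φ) || φ)) -> (χ <-> (φ -> ψ))) = 2 -> 0 = 4
This gives 4, which is below 5.

No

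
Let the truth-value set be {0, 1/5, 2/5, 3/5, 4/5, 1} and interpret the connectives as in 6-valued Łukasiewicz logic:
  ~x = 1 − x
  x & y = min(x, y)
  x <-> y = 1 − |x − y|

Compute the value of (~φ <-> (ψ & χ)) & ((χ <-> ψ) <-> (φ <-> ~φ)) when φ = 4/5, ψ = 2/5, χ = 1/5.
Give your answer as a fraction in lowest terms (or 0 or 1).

3/5

~φ = ~4/5 = 1/5
ψ & χ = 2/5 & 1/5 = 1/5
~φ <-> (ψ & χ) = 1/5 <-> 1/5 = 1
χ <-> ψ = 1/5 <-> 2/5 = 4/5
~φ = ~4/5 = 1/5
φ <-> ~φ = 4/5 <-> 1/5 = 2/5
(χ <-> ψ) <-> (φ <-> ~φ) = 4/5 <-> 2/5 = 3/5
(~φ <-> (ψ & χ)) & ((χ <-> ψ) <-> (φ <-> ~φ)) = 1 & 3/5 = 3/5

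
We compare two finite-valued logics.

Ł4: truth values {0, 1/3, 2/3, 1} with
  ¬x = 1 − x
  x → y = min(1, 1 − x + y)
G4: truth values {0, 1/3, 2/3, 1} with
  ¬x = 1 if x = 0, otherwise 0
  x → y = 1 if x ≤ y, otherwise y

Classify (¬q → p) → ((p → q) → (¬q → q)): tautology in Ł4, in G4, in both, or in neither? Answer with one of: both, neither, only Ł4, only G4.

both

In Ł4: every assignment gives 1 — tautology.
In G4: every assignment gives 1 — tautology.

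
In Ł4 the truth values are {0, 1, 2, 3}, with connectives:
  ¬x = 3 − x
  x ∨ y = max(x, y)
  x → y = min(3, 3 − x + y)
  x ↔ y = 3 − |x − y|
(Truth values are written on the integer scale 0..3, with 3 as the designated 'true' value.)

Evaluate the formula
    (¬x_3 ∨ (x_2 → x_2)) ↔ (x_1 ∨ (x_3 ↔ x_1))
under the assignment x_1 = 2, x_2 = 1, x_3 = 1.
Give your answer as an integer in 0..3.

¬x_3 = ¬1 = 2
x_2 → x_2 = 1 → 1 = 3
¬x_3 ∨ (x_2 → x_2) = 2 ∨ 3 = 3
x_3 ↔ x_1 = 1 ↔ 2 = 2
x_1 ∨ (x_3 ↔ x_1) = 2 ∨ 2 = 2
(¬x_3 ∨ (x_2 → x_2)) ↔ (x_1 ∨ (x_3 ↔ x_1)) = 3 ↔ 2 = 2

2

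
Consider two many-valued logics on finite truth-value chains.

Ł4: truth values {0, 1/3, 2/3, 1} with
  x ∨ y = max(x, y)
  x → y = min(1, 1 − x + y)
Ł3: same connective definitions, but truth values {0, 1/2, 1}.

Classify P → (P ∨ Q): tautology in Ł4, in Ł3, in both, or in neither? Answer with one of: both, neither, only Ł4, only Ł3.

both

In Ł4: every assignment gives 1 — tautology.
In Ł3: every assignment gives 1 — tautology.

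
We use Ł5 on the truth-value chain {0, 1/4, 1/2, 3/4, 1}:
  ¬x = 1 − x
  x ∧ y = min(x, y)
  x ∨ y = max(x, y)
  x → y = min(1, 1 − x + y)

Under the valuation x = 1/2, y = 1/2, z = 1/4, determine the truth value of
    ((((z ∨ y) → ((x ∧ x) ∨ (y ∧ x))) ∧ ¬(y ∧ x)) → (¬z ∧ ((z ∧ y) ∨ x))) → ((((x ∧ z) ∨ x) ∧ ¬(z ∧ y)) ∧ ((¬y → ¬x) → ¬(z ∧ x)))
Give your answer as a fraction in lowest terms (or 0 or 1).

z ∨ y = 1/4 ∨ 1/2 = 1/2
x ∧ x = 1/2 ∧ 1/2 = 1/2
y ∧ x = 1/2 ∧ 1/2 = 1/2
(x ∧ x) ∨ (y ∧ x) = 1/2 ∨ 1/2 = 1/2
(z ∨ y) → ((x ∧ x) ∨ (y ∧ x)) = 1/2 → 1/2 = 1
y ∧ x = 1/2 ∧ 1/2 = 1/2
¬(y ∧ x) = ¬1/2 = 1/2
((z ∨ y) → ((x ∧ x) ∨ (y ∧ x))) ∧ ¬(y ∧ x) = 1 ∧ 1/2 = 1/2
¬z = ¬1/4 = 3/4
z ∧ y = 1/4 ∧ 1/2 = 1/4
(z ∧ y) ∨ x = 1/4 ∨ 1/2 = 1/2
¬z ∧ ((z ∧ y) ∨ x) = 3/4 ∧ 1/2 = 1/2
(((z ∨ y) → ((x ∧ x) ∨ (y ∧ x))) ∧ ¬(y ∧ x)) → (¬z ∧ ((z ∧ y) ∨ x)) = 1/2 → 1/2 = 1
x ∧ z = 1/2 ∧ 1/4 = 1/4
(x ∧ z) ∨ x = 1/4 ∨ 1/2 = 1/2
z ∧ y = 1/4 ∧ 1/2 = 1/4
¬(z ∧ y) = ¬1/4 = 3/4
((x ∧ z) ∨ x) ∧ ¬(z ∧ y) = 1/2 ∧ 3/4 = 1/2
¬y = ¬1/2 = 1/2
¬x = ¬1/2 = 1/2
¬y → ¬x = 1/2 → 1/2 = 1
z ∧ x = 1/4 ∧ 1/2 = 1/4
¬(z ∧ x) = ¬1/4 = 3/4
(¬y → ¬x) → ¬(z ∧ x) = 1 → 3/4 = 3/4
(((x ∧ z) ∨ x) ∧ ¬(z ∧ y)) ∧ ((¬y → ¬x) → ¬(z ∧ x)) = 1/2 ∧ 3/4 = 1/2
((((z ∨ y) → ((x ∧ x) ∨ (y ∧ x))) ∧ ¬(y ∧ x)) → (¬z ∧ ((z ∧ y) ∨ x))) → ((((x ∧ z) ∨ x) ∧ ¬(z ∧ y)) ∧ ((¬y → ¬x) → ¬(z ∧ x))) = 1 → 1/2 = 1/2

1/2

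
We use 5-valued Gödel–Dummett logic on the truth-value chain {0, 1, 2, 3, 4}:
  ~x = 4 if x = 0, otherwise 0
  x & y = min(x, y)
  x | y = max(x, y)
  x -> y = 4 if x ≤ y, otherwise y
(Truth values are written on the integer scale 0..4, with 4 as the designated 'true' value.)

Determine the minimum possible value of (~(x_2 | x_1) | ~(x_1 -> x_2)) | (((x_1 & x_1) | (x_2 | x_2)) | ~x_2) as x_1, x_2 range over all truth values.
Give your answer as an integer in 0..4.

1

Take x_1 = 0, x_2 = 1:
x_2 | x_1 = 1 | 0 = 1
~(x_2 | x_1) = ~1 = 0
x_1 -> x_2 = 0 -> 1 = 4
~(x_1 -> x_2) = ~4 = 0
~(x_2 | x_1) | ~(x_1 -> x_2) = 0 | 0 = 0
x_1 & x_1 = 0 & 0 = 0
x_2 | x_2 = 1 | 1 = 1
(x_1 & x_1) | (x_2 | x_2) = 0 | 1 = 1
~x_2 = ~1 = 0
((x_1 & x_1) | (x_2 | x_2)) | ~x_2 = 1 | 0 = 1
(~(x_2 | x_1) | ~(x_1 -> x_2)) | (((x_1 & x_1) | (x_2 | x_2)) | ~x_2) = 0 | 1 = 1
No assignment yields a value below 1, so this is the minimum.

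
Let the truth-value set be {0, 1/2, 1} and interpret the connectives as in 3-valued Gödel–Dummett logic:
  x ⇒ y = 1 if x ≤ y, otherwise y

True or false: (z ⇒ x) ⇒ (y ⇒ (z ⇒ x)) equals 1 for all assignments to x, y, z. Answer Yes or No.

Yes

At x = 1/2, y = 1, z = 1, for instance:
z ⇒ x = 1 ⇒ 1/2 = 1/2
y ⇒ (z ⇒ x) = 1 ⇒ 1/2 = 1/2
(z ⇒ x) ⇒ (y ⇒ (z ⇒ x)) = 1/2 ⇒ 1/2 = 1
and checking the remaining 26 assignments likewise gives ≥ 1 in every case.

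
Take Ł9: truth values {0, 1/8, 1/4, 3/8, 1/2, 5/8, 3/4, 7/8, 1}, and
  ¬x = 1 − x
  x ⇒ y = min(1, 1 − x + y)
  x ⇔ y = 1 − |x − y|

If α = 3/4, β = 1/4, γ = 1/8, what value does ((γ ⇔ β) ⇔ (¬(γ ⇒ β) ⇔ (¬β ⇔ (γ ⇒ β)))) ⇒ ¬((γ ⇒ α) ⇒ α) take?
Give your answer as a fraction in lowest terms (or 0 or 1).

γ ⇔ β = 1/8 ⇔ 1/4 = 7/8
γ ⇒ β = 1/8 ⇒ 1/4 = 1
¬(γ ⇒ β) = ¬1 = 0
¬β = ¬1/4 = 3/4
γ ⇒ β = 1/8 ⇒ 1/4 = 1
¬β ⇔ (γ ⇒ β) = 3/4 ⇔ 1 = 3/4
¬(γ ⇒ β) ⇔ (¬β ⇔ (γ ⇒ β)) = 0 ⇔ 3/4 = 1/4
(γ ⇔ β) ⇔ (¬(γ ⇒ β) ⇔ (¬β ⇔ (γ ⇒ β))) = 7/8 ⇔ 1/4 = 3/8
γ ⇒ α = 1/8 ⇒ 3/4 = 1
(γ ⇒ α) ⇒ α = 1 ⇒ 3/4 = 3/4
¬((γ ⇒ α) ⇒ α) = ¬3/4 = 1/4
((γ ⇔ β) ⇔ (¬(γ ⇒ β) ⇔ (¬β ⇔ (γ ⇒ β)))) ⇒ ¬((γ ⇒ α) ⇒ α) = 3/8 ⇒ 1/4 = 7/8

7/8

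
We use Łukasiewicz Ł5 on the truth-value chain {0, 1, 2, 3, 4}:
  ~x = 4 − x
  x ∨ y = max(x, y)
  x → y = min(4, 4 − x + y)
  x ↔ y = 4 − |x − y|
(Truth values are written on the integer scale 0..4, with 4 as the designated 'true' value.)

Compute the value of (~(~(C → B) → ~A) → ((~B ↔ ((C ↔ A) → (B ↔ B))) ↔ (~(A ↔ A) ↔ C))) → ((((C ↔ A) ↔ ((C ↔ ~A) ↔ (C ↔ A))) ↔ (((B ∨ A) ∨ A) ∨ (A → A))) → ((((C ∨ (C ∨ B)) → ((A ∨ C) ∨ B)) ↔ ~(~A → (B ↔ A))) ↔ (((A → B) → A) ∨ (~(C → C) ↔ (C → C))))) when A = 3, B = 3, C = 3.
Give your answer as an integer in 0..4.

C → B = 3 → 3 = 4
~(C → B) = ~4 = 0
~A = ~3 = 1
~(C → B) → ~A = 0 → 1 = 4
~(~(C → B) → ~A) = ~4 = 0
~B = ~3 = 1
C ↔ A = 3 ↔ 3 = 4
B ↔ B = 3 ↔ 3 = 4
(C ↔ A) → (B ↔ B) = 4 → 4 = 4
~B ↔ ((C ↔ A) → (B ↔ B)) = 1 ↔ 4 = 1
A ↔ A = 3 ↔ 3 = 4
~(A ↔ A) = ~4 = 0
~(A ↔ A) ↔ C = 0 ↔ 3 = 1
(~B ↔ ((C ↔ A) → (B ↔ B))) ↔ (~(A ↔ A) ↔ C) = 1 ↔ 1 = 4
~(~(C → B) → ~A) → ((~B ↔ ((C ↔ A) → (B ↔ B))) ↔ (~(A ↔ A) ↔ C)) = 0 → 4 = 4
C ↔ A = 3 ↔ 3 = 4
~A = ~3 = 1
C ↔ ~A = 3 ↔ 1 = 2
C ↔ A = 3 ↔ 3 = 4
(C ↔ ~A) ↔ (C ↔ A) = 2 ↔ 4 = 2
(C ↔ A) ↔ ((C ↔ ~A) ↔ (C ↔ A)) = 4 ↔ 2 = 2
B ∨ A = 3 ∨ 3 = 3
(B ∨ A) ∨ A = 3 ∨ 3 = 3
A → A = 3 → 3 = 4
((B ∨ A) ∨ A) ∨ (A → A) = 3 ∨ 4 = 4
((C ↔ A) ↔ ((C ↔ ~A) ↔ (C ↔ A))) ↔ (((B ∨ A) ∨ A) ∨ (A → A)) = 2 ↔ 4 = 2
C ∨ B = 3 ∨ 3 = 3
C ∨ (C ∨ B) = 3 ∨ 3 = 3
A ∨ C = 3 ∨ 3 = 3
(A ∨ C) ∨ B = 3 ∨ 3 = 3
(C ∨ (C ∨ B)) → ((A ∨ C) ∨ B) = 3 → 3 = 4
~A = ~3 = 1
B ↔ A = 3 ↔ 3 = 4
~A → (B ↔ A) = 1 → 4 = 4
~(~A → (B ↔ A)) = ~4 = 0
((C ∨ (C ∨ B)) → ((A ∨ C) ∨ B)) ↔ ~(~A → (B ↔ A)) = 4 ↔ 0 = 0
A → B = 3 → 3 = 4
(A → B) → A = 4 → 3 = 3
C → C = 3 → 3 = 4
~(C → C) = ~4 = 0
C → C = 3 → 3 = 4
~(C → C) ↔ (C → C) = 0 ↔ 4 = 0
((A → B) → A) ∨ (~(C → C) ↔ (C → C)) = 3 ∨ 0 = 3
(((C ∨ (C ∨ B)) → ((A ∨ C) ∨ B)) ↔ ~(~A → (B ↔ A))) ↔ (((A → B) → A) ∨ (~(C → C) ↔ (C → C))) = 0 ↔ 3 = 1
(((C ↔ A) ↔ ((C ↔ ~A) ↔ (C ↔ A))) ↔ (((B ∨ A) ∨ A) ∨ (A → A))) → ((((C ∨ (C ∨ B)) → ((A ∨ C) ∨ B)) ↔ ~(~A → (B ↔ A))) ↔ (((A → B) → A) ∨ (~(C → C) ↔ (C → C)))) = 2 → 1 = 3
(~(~(C → B) → ~A) → ((~B ↔ ((C ↔ A) → (B ↔ B))) ↔ (~(A ↔ A) ↔ C))) → ((((C ↔ A) ↔ ((C ↔ ~A) ↔ (C ↔ A))) ↔ (((B ∨ A) ∨ A) ∨ (A → A))) → ((((C ∨ (C ∨ B)) → ((A ∨ C) ∨ B)) ↔ ~(~A → (B ↔ A))) ↔ (((A → B) → A) ∨ (~(C → C) ↔ (C → C))))) = 4 → 3 = 3

3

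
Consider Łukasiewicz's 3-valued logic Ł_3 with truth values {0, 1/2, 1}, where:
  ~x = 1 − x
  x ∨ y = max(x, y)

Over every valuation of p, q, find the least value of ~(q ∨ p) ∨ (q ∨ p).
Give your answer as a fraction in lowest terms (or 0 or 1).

Take p = 0, q = 1/2:
q ∨ p = 1/2 ∨ 0 = 1/2
~(q ∨ p) = ~1/2 = 1/2
q ∨ p = 1/2 ∨ 0 = 1/2
~(q ∨ p) ∨ (q ∨ p) = 1/2 ∨ 1/2 = 1/2
No assignment yields a value below 1/2, so this is the minimum.

1/2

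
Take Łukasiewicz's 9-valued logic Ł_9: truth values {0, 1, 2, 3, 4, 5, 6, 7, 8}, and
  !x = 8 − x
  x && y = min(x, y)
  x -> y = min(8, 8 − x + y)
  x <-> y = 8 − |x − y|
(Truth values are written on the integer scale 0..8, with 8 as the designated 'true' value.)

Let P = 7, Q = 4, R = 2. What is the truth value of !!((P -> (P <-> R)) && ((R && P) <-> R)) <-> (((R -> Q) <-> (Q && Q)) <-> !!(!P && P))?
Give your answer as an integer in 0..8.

7

P <-> R = 7 <-> 2 = 3
P -> (P <-> R) = 7 -> 3 = 4
R && P = 2 && 7 = 2
(R && P) <-> R = 2 <-> 2 = 8
(P -> (P <-> R)) && ((R && P) <-> R) = 4 && 8 = 4
!((P -> (P <-> R)) && ((R && P) <-> R)) = !4 = 4
!!((P -> (P <-> R)) && ((R && P) <-> R)) = !4 = 4
R -> Q = 2 -> 4 = 8
Q && Q = 4 && 4 = 4
(R -> Q) <-> (Q && Q) = 8 <-> 4 = 4
!P = !7 = 1
!P && P = 1 && 7 = 1
!(!P && P) = !1 = 7
!!(!P && P) = !7 = 1
((R -> Q) <-> (Q && Q)) <-> !!(!P && P) = 4 <-> 1 = 5
!!((P -> (P <-> R)) && ((R && P) <-> R)) <-> (((R -> Q) <-> (Q && Q)) <-> !!(!P && P)) = 4 <-> 5 = 7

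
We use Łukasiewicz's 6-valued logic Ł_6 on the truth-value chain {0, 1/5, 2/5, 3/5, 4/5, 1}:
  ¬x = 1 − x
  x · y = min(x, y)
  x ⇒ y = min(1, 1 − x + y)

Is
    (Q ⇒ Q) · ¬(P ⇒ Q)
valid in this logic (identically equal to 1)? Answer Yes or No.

Counterexample: take P = 0, Q = 0.
Q ⇒ Q = 0 ⇒ 0 = 1
P ⇒ Q = 0 ⇒ 0 = 1
¬(P ⇒ Q) = ¬1 = 0
(Q ⇒ Q) · ¬(P ⇒ Q) = 1 · 0 = 0
This gives 0 ≠ 1.

No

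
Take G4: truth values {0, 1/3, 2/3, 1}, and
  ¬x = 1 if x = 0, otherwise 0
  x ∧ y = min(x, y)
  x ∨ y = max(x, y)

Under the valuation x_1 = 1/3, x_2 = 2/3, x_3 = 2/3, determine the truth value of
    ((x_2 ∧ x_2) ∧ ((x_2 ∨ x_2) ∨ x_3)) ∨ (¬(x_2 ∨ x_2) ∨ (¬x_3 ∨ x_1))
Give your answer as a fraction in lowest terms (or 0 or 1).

2/3

x_2 ∧ x_2 = 2/3 ∧ 2/3 = 2/3
x_2 ∨ x_2 = 2/3 ∨ 2/3 = 2/3
(x_2 ∨ x_2) ∨ x_3 = 2/3 ∨ 2/3 = 2/3
(x_2 ∧ x_2) ∧ ((x_2 ∨ x_2) ∨ x_3) = 2/3 ∧ 2/3 = 2/3
x_2 ∨ x_2 = 2/3 ∨ 2/3 = 2/3
¬(x_2 ∨ x_2) = ¬2/3 = 0
¬x_3 = ¬2/3 = 0
¬x_3 ∨ x_1 = 0 ∨ 1/3 = 1/3
¬(x_2 ∨ x_2) ∨ (¬x_3 ∨ x_1) = 0 ∨ 1/3 = 1/3
((x_2 ∧ x_2) ∧ ((x_2 ∨ x_2) ∨ x_3)) ∨ (¬(x_2 ∨ x_2) ∨ (¬x_3 ∨ x_1)) = 2/3 ∨ 1/3 = 2/3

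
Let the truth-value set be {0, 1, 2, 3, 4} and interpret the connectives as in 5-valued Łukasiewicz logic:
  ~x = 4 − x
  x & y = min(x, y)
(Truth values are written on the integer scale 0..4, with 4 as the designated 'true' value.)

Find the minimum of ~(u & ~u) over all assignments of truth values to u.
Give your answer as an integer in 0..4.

2

Take u = 2:
~u = ~2 = 2
u & ~u = 2 & 2 = 2
~(u & ~u) = ~2 = 2
No assignment yields a value below 2, so this is the minimum.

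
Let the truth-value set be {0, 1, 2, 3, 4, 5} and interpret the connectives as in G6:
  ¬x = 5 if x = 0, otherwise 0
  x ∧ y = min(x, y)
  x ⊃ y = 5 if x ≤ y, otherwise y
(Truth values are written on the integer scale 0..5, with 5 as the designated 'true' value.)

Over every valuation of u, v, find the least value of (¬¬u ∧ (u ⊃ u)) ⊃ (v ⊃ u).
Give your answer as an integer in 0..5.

Take u = 1, v = 2:
¬u = ¬1 = 0
¬¬u = ¬0 = 5
u ⊃ u = 1 ⊃ 1 = 5
¬¬u ∧ (u ⊃ u) = 5 ∧ 5 = 5
v ⊃ u = 2 ⊃ 1 = 1
(¬¬u ∧ (u ⊃ u)) ⊃ (v ⊃ u) = 5 ⊃ 1 = 1
No assignment yields a value below 1, so this is the minimum.

1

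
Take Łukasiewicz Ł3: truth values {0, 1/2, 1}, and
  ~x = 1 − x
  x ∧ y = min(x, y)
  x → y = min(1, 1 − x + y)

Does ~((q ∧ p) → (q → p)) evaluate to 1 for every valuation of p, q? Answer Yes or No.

Counterexample: take p = 0, q = 0.
q ∧ p = 0 ∧ 0 = 0
q → p = 0 → 0 = 1
(q ∧ p) → (q → p) = 0 → 1 = 1
~((q ∧ p) → (q → p)) = ~1 = 0
This gives 0 ≠ 1.

No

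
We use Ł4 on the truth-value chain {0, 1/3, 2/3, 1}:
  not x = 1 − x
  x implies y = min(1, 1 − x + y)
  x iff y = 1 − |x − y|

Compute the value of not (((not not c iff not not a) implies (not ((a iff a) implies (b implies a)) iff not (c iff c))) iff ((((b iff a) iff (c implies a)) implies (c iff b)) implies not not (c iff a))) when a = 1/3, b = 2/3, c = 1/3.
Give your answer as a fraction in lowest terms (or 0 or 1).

not c = not 1/3 = 2/3
not not c = not 2/3 = 1/3
not a = not 1/3 = 2/3
not not a = not 2/3 = 1/3
not not c iff not not a = 1/3 iff 1/3 = 1
a iff a = 1/3 iff 1/3 = 1
b implies a = 2/3 implies 1/3 = 2/3
(a iff a) implies (b implies a) = 1 implies 2/3 = 2/3
not ((a iff a) implies (b implies a)) = not 2/3 = 1/3
c iff c = 1/3 iff 1/3 = 1
not (c iff c) = not 1 = 0
not ((a iff a) implies (b implies a)) iff not (c iff c) = 1/3 iff 0 = 2/3
(not not c iff not not a) implies (not ((a iff a) implies (b implies a)) iff not (c iff c)) = 1 implies 2/3 = 2/3
b iff a = 2/3 iff 1/3 = 2/3
c implies a = 1/3 implies 1/3 = 1
(b iff a) iff (c implies a) = 2/3 iff 1 = 2/3
c iff b = 1/3 iff 2/3 = 2/3
((b iff a) iff (c implies a)) implies (c iff b) = 2/3 implies 2/3 = 1
c iff a = 1/3 iff 1/3 = 1
not (c iff a) = not 1 = 0
not not (c iff a) = not 0 = 1
(((b iff a) iff (c implies a)) implies (c iff b)) implies not not (c iff a) = 1 implies 1 = 1
((not not c iff not not a) implies (not ((a iff a) implies (b implies a)) iff not (c iff c))) iff ((((b iff a) iff (c implies a)) implies (c iff b)) implies not not (c iff a)) = 2/3 iff 1 = 2/3
not (((not not c iff not not a) implies (not ((a iff a) implies (b implies a)) iff not (c iff c))) iff ((((b iff a) iff (c implies a)) implies (c iff b)) implies not not (c iff a))) = not 2/3 = 1/3

1/3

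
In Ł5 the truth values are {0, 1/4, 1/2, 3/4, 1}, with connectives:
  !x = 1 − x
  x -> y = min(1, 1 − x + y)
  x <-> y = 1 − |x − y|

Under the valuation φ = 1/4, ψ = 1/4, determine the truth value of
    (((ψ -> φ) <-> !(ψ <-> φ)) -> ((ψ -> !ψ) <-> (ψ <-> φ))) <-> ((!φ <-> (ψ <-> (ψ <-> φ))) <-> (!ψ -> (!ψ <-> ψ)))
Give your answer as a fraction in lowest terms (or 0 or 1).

ψ -> φ = 1/4 -> 1/4 = 1
ψ <-> φ = 1/4 <-> 1/4 = 1
!(ψ <-> φ) = !1 = 0
(ψ -> φ) <-> !(ψ <-> φ) = 1 <-> 0 = 0
!ψ = !1/4 = 3/4
ψ -> !ψ = 1/4 -> 3/4 = 1
ψ <-> φ = 1/4 <-> 1/4 = 1
(ψ -> !ψ) <-> (ψ <-> φ) = 1 <-> 1 = 1
((ψ -> φ) <-> !(ψ <-> φ)) -> ((ψ -> !ψ) <-> (ψ <-> φ)) = 0 -> 1 = 1
!φ = !1/4 = 3/4
ψ <-> φ = 1/4 <-> 1/4 = 1
ψ <-> (ψ <-> φ) = 1/4 <-> 1 = 1/4
!φ <-> (ψ <-> (ψ <-> φ)) = 3/4 <-> 1/4 = 1/2
!ψ = !1/4 = 3/4
!ψ = !1/4 = 3/4
!ψ <-> ψ = 3/4 <-> 1/4 = 1/2
!ψ -> (!ψ <-> ψ) = 3/4 -> 1/2 = 3/4
(!φ <-> (ψ <-> (ψ <-> φ))) <-> (!ψ -> (!ψ <-> ψ)) = 1/2 <-> 3/4 = 3/4
(((ψ -> φ) <-> !(ψ <-> φ)) -> ((ψ -> !ψ) <-> (ψ <-> φ))) <-> ((!φ <-> (ψ <-> (ψ <-> φ))) <-> (!ψ -> (!ψ <-> ψ))) = 1 <-> 3/4 = 3/4

3/4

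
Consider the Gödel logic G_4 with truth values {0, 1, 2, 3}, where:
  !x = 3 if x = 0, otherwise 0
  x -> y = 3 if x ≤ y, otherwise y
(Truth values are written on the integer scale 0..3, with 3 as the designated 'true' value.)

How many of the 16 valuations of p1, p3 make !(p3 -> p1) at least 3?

p1 = 0, p3 = 0 ↦ 0  <
p1 = 0, p3 = 1 ↦ 3  ≥
p1 = 0, p3 = 2 ↦ 3  ≥
p1 = 0, p3 = 3 ↦ 3  ≥
p1 = 1, p3 = 0 ↦ 0  <
p1 = 1, p3 = 1 ↦ 0  <
p1 = 1, p3 = 2 ↦ 0  <
p1 = 1, p3 = 3 ↦ 0  <
p1 = 2, p3 = 0 ↦ 0  <
p1 = 2, p3 = 1 ↦ 0  <
p1 = 2, p3 = 2 ↦ 0  <
p1 = 2, p3 = 3 ↦ 0  <
p1 = 3, p3 = 0 ↦ 0  <
p1 = 3, p3 = 1 ↦ 0  <
p1 = 3, p3 = 2 ↦ 0  <
p1 = 3, p3 = 3 ↦ 0  <
So 3 of the 16 assignments meet the threshold.

3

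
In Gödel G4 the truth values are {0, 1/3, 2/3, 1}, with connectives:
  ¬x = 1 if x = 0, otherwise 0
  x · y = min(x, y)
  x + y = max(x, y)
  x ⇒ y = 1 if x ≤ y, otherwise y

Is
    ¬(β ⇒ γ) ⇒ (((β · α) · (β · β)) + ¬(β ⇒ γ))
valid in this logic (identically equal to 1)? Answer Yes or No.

At α = 1, β = 0, γ = 1/3, for instance:
β ⇒ γ = 0 ⇒ 1/3 = 1
¬(β ⇒ γ) = ¬1 = 0
β · α = 0 · 1 = 0
β · β = 0 · 0 = 0
(β · α) · (β · β) = 0 · 0 = 0
((β · α) · (β · β)) + ¬(β ⇒ γ) = 0 + 0 = 0
¬(β ⇒ γ) ⇒ (((β · α) · (β · β)) + ¬(β ⇒ γ)) = 0 ⇒ 0 = 1
and checking the remaining 63 assignments likewise gives ≥ 1 in every case.

Yes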